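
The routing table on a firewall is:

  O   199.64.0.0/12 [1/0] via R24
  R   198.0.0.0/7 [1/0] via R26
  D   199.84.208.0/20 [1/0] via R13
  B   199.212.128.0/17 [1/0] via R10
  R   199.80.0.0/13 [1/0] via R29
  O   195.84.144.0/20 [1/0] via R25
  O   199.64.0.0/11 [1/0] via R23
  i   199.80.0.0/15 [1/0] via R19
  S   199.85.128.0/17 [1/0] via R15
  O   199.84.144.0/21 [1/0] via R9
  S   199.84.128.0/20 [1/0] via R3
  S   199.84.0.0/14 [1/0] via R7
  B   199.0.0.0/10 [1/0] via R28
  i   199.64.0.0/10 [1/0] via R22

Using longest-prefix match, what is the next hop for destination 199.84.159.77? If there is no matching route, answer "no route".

R7

Routes whose prefix contains 199.84.159.77:
  198.0.0.0/7 (198.0.0.0 - 199.255.255.255) -> R26
  199.64.0.0/10 (199.64.0.0 - 199.127.255.255) -> R22
  199.64.0.0/11 (199.64.0.0 - 199.95.255.255) -> R23
  199.80.0.0/13 (199.80.0.0 - 199.87.255.255) -> R29
  199.84.0.0/14 (199.84.0.0 - 199.87.255.255) -> R7
More-specific entries that do NOT match:
  199.84.144.0/21 (199.84.144.0 - 199.84.151.255) does not contain 199.84.159.77
  199.84.208.0/20 (199.84.208.0 - 199.84.223.255) does not contain 199.84.159.77
  195.84.144.0/20 (195.84.144.0 - 195.84.159.255) does not contain 199.84.159.77
  199.84.128.0/20 (199.84.128.0 - 199.84.143.255) does not contain 199.84.159.77
  199.212.128.0/17 (199.212.128.0 - 199.212.255.255) does not contain 199.84.159.77
  199.85.128.0/17 (199.85.128.0 - 199.85.255.255) does not contain 199.84.159.77
  199.80.0.0/15 (199.80.0.0 - 199.81.255.255) does not contain 199.84.159.77
Longest matching prefix is /14 -> next hop R7.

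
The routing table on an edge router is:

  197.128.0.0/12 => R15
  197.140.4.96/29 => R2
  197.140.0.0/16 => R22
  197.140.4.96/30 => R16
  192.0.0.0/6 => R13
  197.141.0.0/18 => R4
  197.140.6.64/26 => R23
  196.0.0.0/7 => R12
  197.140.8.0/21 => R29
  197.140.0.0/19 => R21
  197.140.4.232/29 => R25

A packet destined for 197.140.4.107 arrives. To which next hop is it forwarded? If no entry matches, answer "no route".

Routes whose prefix contains 197.140.4.107:
  196.0.0.0/7 (196.0.0.0 - 197.255.255.255) -> R12
  197.128.0.0/12 (197.128.0.0 - 197.143.255.255) -> R15
  197.140.0.0/16 (197.140.0.0 - 197.140.255.255) -> R22
  197.140.0.0/19 (197.140.0.0 - 197.140.31.255) -> R21
More-specific entries that do NOT match:
  197.140.4.96/30 (197.140.4.96 - 197.140.4.99) does not contain 197.140.4.107
  197.140.4.96/29 (197.140.4.96 - 197.140.4.103) does not contain 197.140.4.107
  197.140.4.232/29 (197.140.4.232 - 197.140.4.239) does not contain 197.140.4.107
  197.140.6.64/26 (197.140.6.64 - 197.140.6.127) does not contain 197.140.4.107
  197.140.8.0/21 (197.140.8.0 - 197.140.15.255) does not contain 197.140.4.107
Longest matching prefix is /19 -> next hop R21.

R21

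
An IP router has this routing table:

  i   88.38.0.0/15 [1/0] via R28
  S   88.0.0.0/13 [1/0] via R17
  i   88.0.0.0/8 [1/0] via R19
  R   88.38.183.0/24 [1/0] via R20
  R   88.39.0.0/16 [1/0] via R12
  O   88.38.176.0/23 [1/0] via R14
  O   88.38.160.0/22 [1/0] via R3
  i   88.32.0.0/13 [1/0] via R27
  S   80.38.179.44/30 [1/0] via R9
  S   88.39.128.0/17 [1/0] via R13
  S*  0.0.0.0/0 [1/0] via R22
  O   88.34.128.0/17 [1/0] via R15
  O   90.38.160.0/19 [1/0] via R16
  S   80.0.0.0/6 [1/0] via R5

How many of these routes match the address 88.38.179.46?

4

Prefixes containing 88.38.179.46:
  0.0.0.0/0 (default, matches everything)
  88.0.0.0/8 (88.0.0.0 - 88.255.255.255)
  88.32.0.0/13 (88.32.0.0 - 88.39.255.255)
  88.38.0.0/15 (88.38.0.0 - 88.39.255.255)
Total matching entries: 4.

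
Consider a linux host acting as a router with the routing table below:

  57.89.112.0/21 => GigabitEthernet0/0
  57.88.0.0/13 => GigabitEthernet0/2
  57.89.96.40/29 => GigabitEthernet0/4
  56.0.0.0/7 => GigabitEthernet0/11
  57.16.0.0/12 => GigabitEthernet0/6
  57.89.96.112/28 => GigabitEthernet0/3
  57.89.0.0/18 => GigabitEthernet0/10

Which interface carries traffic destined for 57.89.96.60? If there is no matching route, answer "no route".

GigabitEthernet0/2

Routes whose prefix contains 57.89.96.60:
  56.0.0.0/7 (56.0.0.0 - 57.255.255.255) -> GigabitEthernet0/11
  57.88.0.0/13 (57.88.0.0 - 57.95.255.255) -> GigabitEthernet0/2
More-specific entries that do NOT match:
  57.89.96.40/29 (57.89.96.40 - 57.89.96.47) does not contain 57.89.96.60
  57.89.96.112/28 (57.89.96.112 - 57.89.96.127) does not contain 57.89.96.60
  57.89.112.0/21 (57.89.112.0 - 57.89.119.255) does not contain 57.89.96.60
  57.89.0.0/18 (57.89.0.0 - 57.89.63.255) does not contain 57.89.96.60
Longest matching prefix is /13 -> interface GigabitEthernet0/2.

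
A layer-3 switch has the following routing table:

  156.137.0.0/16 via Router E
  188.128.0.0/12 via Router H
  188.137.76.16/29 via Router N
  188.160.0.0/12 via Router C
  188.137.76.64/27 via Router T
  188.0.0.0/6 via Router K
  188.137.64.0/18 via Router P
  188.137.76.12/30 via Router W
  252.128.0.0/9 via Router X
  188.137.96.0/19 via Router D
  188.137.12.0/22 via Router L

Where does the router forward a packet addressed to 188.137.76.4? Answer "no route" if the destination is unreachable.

Router P

Routes whose prefix contains 188.137.76.4:
  188.0.0.0/6 (188.0.0.0 - 191.255.255.255) -> Router K
  188.128.0.0/12 (188.128.0.0 - 188.143.255.255) -> Router H
  188.137.64.0/18 (188.137.64.0 - 188.137.127.255) -> Router P
More-specific entries that do NOT match:
  188.137.76.12/30 (188.137.76.12 - 188.137.76.15) does not contain 188.137.76.4
  188.137.76.16/29 (188.137.76.16 - 188.137.76.23) does not contain 188.137.76.4
  188.137.76.64/27 (188.137.76.64 - 188.137.76.95) does not contain 188.137.76.4
  188.137.12.0/22 (188.137.12.0 - 188.137.15.255) does not contain 188.137.76.4
  188.137.96.0/19 (188.137.96.0 - 188.137.127.255) does not contain 188.137.76.4
Longest matching prefix is /18 -> next hop Router P.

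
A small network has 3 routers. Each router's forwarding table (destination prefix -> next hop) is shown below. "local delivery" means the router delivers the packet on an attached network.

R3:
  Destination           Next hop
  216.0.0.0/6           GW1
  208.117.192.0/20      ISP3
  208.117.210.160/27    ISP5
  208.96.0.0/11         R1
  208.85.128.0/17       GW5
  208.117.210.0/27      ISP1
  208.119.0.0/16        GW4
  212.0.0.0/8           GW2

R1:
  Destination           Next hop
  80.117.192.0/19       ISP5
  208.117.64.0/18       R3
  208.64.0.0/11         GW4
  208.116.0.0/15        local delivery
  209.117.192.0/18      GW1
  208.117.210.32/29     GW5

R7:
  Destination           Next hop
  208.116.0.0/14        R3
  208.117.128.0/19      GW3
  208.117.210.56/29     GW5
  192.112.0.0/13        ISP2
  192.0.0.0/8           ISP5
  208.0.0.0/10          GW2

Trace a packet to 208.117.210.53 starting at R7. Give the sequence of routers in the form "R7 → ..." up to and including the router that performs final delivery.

At R7: longest match for 208.117.210.53 is 208.116.0.0/14 -> R3
At R3: longest match for 208.117.210.53 is 208.96.0.0/11 -> R1
At R1: longest match for 208.117.210.53 is 208.116.0.0/15 -> local delivery

R7 → R3 → R1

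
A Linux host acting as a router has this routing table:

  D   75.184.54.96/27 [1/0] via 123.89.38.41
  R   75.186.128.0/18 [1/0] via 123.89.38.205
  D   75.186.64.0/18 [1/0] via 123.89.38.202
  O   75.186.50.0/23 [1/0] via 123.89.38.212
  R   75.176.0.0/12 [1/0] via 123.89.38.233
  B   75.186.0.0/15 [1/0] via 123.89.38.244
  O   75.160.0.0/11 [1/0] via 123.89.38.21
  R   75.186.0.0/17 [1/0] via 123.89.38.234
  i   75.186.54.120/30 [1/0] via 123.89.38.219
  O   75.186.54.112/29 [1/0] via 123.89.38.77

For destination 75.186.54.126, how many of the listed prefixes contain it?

4

Prefixes containing 75.186.54.126:
  75.160.0.0/11 (75.160.0.0 - 75.191.255.255)
  75.176.0.0/12 (75.176.0.0 - 75.191.255.255)
  75.186.0.0/15 (75.186.0.0 - 75.187.255.255)
  75.186.0.0/17 (75.186.0.0 - 75.186.127.255)
Total matching entries: 4.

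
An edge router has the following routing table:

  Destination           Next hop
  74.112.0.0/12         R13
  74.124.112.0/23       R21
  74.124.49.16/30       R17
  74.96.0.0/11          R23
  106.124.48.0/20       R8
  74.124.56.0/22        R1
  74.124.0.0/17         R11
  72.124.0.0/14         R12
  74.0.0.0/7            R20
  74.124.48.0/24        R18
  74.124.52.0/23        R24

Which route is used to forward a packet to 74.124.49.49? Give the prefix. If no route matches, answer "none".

Entries matching 74.124.49.49:
  74.0.0.0/7 (74.0.0.0 - 75.255.255.255)
  74.96.0.0/11 (74.96.0.0 - 74.127.255.255)
  74.112.0.0/12 (74.112.0.0 - 74.127.255.255)
  74.124.0.0/17 (74.124.0.0 - 74.124.127.255)
Most specific is 74.124.0.0/17.

74.124.0.0/17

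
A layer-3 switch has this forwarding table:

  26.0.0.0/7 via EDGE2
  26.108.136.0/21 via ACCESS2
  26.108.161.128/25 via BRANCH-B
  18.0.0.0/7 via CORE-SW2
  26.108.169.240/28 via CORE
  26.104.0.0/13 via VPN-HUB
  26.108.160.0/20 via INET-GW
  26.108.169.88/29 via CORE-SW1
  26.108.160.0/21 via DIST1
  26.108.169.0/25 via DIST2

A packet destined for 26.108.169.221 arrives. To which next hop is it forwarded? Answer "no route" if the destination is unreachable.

INET-GW

Routes whose prefix contains 26.108.169.221:
  26.0.0.0/7 (26.0.0.0 - 27.255.255.255) -> EDGE2
  26.104.0.0/13 (26.104.0.0 - 26.111.255.255) -> VPN-HUB
  26.108.160.0/20 (26.108.160.0 - 26.108.175.255) -> INET-GW
More-specific entries that do NOT match:
  26.108.169.88/29 (26.108.169.88 - 26.108.169.95) does not contain 26.108.169.221
  26.108.169.240/28 (26.108.169.240 - 26.108.169.255) does not contain 26.108.169.221
  26.108.161.128/25 (26.108.161.128 - 26.108.161.255) does not contain 26.108.169.221
  26.108.169.0/25 (26.108.169.0 - 26.108.169.127) does not contain 26.108.169.221
  26.108.136.0/21 (26.108.136.0 - 26.108.143.255) does not contain 26.108.169.221
  26.108.160.0/21 (26.108.160.0 - 26.108.167.255) does not contain 26.108.169.221
Longest matching prefix is /20 -> next hop INET-GW.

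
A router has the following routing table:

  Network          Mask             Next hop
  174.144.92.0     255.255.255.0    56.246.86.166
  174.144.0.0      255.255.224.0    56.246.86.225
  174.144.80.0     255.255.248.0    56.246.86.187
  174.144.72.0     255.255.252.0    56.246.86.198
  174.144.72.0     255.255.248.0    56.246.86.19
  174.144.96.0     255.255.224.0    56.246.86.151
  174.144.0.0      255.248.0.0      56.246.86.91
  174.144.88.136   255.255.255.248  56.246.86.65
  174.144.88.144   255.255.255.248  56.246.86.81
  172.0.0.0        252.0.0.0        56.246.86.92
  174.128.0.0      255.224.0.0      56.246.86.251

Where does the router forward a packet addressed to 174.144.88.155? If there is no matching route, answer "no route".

56.246.86.91

Routes whose prefix contains 174.144.88.155:
  172.0.0.0/6 (172.0.0.0 - 175.255.255.255) -> 56.246.86.92
  174.128.0.0/11 (174.128.0.0 - 174.159.255.255) -> 56.246.86.251
  174.144.0.0/13 (174.144.0.0 - 174.151.255.255) -> 56.246.86.91
More-specific entries that do NOT match:
  174.144.88.136/29 (174.144.88.136 - 174.144.88.143) does not contain 174.144.88.155
  174.144.88.144/29 (174.144.88.144 - 174.144.88.151) does not contain 174.144.88.155
  174.144.92.0/24 (174.144.92.0 - 174.144.92.255) does not contain 174.144.88.155
  174.144.72.0/22 (174.144.72.0 - 174.144.75.255) does not contain 174.144.88.155
  174.144.80.0/21 (174.144.80.0 - 174.144.87.255) does not contain 174.144.88.155
  174.144.72.0/21 (174.144.72.0 - 174.144.79.255) does not contain 174.144.88.155
  174.144.0.0/19 (174.144.0.0 - 174.144.31.255) does not contain 174.144.88.155
  174.144.96.0/19 (174.144.96.0 - 174.144.127.255) does not contain 174.144.88.155
Longest matching prefix is /13 -> next hop 56.246.86.91.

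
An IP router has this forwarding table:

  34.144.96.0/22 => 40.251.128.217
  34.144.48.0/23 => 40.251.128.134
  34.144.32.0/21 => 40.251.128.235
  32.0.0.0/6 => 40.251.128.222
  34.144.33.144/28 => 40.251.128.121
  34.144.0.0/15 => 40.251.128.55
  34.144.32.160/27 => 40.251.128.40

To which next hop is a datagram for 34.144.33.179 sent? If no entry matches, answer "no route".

Routes whose prefix contains 34.144.33.179:
  32.0.0.0/6 (32.0.0.0 - 35.255.255.255) -> 40.251.128.222
  34.144.0.0/15 (34.144.0.0 - 34.145.255.255) -> 40.251.128.55
  34.144.32.0/21 (34.144.32.0 - 34.144.39.255) -> 40.251.128.235
More-specific entries that do NOT match:
  34.144.33.144/28 (34.144.33.144 - 34.144.33.159) does not contain 34.144.33.179
  34.144.32.160/27 (34.144.32.160 - 34.144.32.191) does not contain 34.144.33.179
  34.144.48.0/23 (34.144.48.0 - 34.144.49.255) does not contain 34.144.33.179
  34.144.96.0/22 (34.144.96.0 - 34.144.99.255) does not contain 34.144.33.179
Longest matching prefix is /21 -> next hop 40.251.128.235.

40.251.128.235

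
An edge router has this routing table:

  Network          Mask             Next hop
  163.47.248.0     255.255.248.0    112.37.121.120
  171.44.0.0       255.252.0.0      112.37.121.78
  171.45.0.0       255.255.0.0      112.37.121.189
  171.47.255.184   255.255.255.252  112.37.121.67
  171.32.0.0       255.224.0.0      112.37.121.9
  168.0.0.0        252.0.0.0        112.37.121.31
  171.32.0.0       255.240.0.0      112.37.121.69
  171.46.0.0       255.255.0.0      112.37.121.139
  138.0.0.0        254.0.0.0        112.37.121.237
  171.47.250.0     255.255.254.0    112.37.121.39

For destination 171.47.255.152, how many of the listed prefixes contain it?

4

Prefixes containing 171.47.255.152:
  168.0.0.0/6 (168.0.0.0 - 171.255.255.255)
  171.32.0.0/11 (171.32.0.0 - 171.63.255.255)
  171.32.0.0/12 (171.32.0.0 - 171.47.255.255)
  171.44.0.0/14 (171.44.0.0 - 171.47.255.255)
Total matching entries: 4.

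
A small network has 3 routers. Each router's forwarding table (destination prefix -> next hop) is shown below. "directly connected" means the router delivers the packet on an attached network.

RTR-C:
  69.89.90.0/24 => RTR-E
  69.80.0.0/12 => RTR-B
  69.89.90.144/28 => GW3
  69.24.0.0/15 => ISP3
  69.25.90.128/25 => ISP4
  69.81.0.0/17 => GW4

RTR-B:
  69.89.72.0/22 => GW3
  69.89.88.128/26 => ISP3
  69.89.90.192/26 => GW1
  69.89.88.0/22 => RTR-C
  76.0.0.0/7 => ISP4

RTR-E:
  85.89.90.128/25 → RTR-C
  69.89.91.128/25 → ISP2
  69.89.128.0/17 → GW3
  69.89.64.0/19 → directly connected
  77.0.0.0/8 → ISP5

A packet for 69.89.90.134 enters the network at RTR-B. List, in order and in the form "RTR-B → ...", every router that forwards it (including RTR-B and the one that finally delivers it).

RTR-B → RTR-C → RTR-E

At RTR-B: longest match for 69.89.90.134 is 69.89.88.0/22 -> RTR-C
At RTR-C: longest match for 69.89.90.134 is 69.89.90.0/24 -> RTR-E
At RTR-E: longest match for 69.89.90.134 is 69.89.64.0/19 -> directly connected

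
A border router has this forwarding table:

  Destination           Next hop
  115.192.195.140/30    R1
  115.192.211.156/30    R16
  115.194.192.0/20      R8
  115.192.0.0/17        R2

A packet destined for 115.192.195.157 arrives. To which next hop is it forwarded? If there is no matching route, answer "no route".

No entry's prefix contains 115.192.195.157; there is no default route.

no route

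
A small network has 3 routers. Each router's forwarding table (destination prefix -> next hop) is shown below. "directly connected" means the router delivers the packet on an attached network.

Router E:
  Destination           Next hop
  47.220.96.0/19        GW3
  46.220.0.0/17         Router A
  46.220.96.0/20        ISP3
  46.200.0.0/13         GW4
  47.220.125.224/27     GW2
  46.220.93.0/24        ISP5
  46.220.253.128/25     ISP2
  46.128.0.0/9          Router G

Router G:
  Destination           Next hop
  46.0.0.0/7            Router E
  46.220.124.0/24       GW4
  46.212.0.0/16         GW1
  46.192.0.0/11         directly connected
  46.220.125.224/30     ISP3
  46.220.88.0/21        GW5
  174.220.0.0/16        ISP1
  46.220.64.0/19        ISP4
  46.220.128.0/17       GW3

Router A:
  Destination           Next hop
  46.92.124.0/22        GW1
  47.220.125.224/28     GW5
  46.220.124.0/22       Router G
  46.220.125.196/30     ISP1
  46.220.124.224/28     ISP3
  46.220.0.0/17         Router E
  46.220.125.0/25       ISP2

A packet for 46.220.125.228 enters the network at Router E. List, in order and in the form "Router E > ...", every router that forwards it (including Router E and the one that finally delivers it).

At Router E: longest match for 46.220.125.228 is 46.220.0.0/17 -> Router A
At Router A: longest match for 46.220.125.228 is 46.220.124.0/22 -> Router G
At Router G: longest match for 46.220.125.228 is 46.192.0.0/11 -> directly connected

Router E > Router A > Router G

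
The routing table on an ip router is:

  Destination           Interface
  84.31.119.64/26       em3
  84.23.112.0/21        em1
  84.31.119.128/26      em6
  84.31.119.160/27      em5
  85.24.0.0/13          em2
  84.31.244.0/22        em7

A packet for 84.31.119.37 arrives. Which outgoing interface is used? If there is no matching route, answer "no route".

no route

No entry's prefix contains 84.31.119.37; there is no default route.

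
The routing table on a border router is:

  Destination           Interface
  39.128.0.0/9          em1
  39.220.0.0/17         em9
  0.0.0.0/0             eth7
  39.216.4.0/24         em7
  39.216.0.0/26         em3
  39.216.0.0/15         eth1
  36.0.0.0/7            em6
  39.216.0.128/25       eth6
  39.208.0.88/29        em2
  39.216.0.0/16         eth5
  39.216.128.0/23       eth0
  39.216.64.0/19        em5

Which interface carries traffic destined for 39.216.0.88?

Routes whose prefix contains 39.216.0.88:
  0.0.0.0/0 (default, matches everything) -> eth7
  39.128.0.0/9 (39.128.0.0 - 39.255.255.255) -> em1
  39.216.0.0/15 (39.216.0.0 - 39.217.255.255) -> eth1
  39.216.0.0/16 (39.216.0.0 - 39.216.255.255) -> eth5
More-specific entries that do NOT match:
  39.208.0.88/29 (39.208.0.88 - 39.208.0.95) does not contain 39.216.0.88
  39.216.0.0/26 (39.216.0.0 - 39.216.0.63) does not contain 39.216.0.88
  39.216.0.128/25 (39.216.0.128 - 39.216.0.255) does not contain 39.216.0.88
  39.216.4.0/24 (39.216.4.0 - 39.216.4.255) does not contain 39.216.0.88
  39.216.128.0/23 (39.216.128.0 - 39.216.129.255) does not contain 39.216.0.88
  39.216.64.0/19 (39.216.64.0 - 39.216.95.255) does not contain 39.216.0.88
  39.220.0.0/17 (39.220.0.0 - 39.220.127.255) does not contain 39.216.0.88
Longest matching prefix is /16 -> interface eth5.

eth5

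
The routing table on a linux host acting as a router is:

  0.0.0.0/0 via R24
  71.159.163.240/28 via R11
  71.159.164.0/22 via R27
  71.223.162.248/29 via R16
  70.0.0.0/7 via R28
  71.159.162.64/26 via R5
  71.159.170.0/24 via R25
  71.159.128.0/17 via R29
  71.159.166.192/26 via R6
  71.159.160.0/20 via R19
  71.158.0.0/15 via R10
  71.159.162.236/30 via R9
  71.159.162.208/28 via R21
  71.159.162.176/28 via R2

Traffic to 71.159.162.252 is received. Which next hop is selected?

R19

Routes whose prefix contains 71.159.162.252:
  0.0.0.0/0 (default, matches everything) -> R24
  70.0.0.0/7 (70.0.0.0 - 71.255.255.255) -> R28
  71.158.0.0/15 (71.158.0.0 - 71.159.255.255) -> R10
  71.159.128.0/17 (71.159.128.0 - 71.159.255.255) -> R29
  71.159.160.0/20 (71.159.160.0 - 71.159.175.255) -> R19
More-specific entries that do NOT match:
  71.159.162.236/30 (71.159.162.236 - 71.159.162.239) does not contain 71.159.162.252
  71.223.162.248/29 (71.223.162.248 - 71.223.162.255) does not contain 71.159.162.252
  71.159.163.240/28 (71.159.163.240 - 71.159.163.255) does not contain 71.159.162.252
  71.159.162.208/28 (71.159.162.208 - 71.159.162.223) does not contain 71.159.162.252
  71.159.162.176/28 (71.159.162.176 - 71.159.162.191) does not contain 71.159.162.252
  71.159.162.64/26 (71.159.162.64 - 71.159.162.127) does not contain 71.159.162.252
  71.159.166.192/26 (71.159.166.192 - 71.159.166.255) does not contain 71.159.162.252
  71.159.170.0/24 (71.159.170.0 - 71.159.170.255) does not contain 71.159.162.252
  71.159.164.0/22 (71.159.164.0 - 71.159.167.255) does not contain 71.159.162.252
Longest matching prefix is /20 -> next hop R19.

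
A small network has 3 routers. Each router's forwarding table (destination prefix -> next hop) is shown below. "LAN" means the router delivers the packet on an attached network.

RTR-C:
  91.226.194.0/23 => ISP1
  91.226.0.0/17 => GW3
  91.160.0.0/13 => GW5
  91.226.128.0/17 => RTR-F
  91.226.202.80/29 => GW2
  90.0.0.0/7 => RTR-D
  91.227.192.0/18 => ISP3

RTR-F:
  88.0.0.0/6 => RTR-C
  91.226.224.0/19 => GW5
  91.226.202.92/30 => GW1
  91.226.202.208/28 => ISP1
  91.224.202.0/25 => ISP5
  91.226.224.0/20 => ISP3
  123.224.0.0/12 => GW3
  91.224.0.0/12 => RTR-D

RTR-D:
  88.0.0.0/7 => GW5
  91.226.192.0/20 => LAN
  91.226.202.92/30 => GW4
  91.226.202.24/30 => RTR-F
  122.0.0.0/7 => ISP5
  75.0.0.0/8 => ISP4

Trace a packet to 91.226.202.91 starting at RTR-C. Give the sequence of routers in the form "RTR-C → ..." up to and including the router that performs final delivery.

At RTR-C: longest match for 91.226.202.91 is 91.226.128.0/17 -> RTR-F
At RTR-F: longest match for 91.226.202.91 is 91.224.0.0/12 -> RTR-D
At RTR-D: longest match for 91.226.202.91 is 91.226.192.0/20 -> LAN

RTR-C → RTR-F → RTR-D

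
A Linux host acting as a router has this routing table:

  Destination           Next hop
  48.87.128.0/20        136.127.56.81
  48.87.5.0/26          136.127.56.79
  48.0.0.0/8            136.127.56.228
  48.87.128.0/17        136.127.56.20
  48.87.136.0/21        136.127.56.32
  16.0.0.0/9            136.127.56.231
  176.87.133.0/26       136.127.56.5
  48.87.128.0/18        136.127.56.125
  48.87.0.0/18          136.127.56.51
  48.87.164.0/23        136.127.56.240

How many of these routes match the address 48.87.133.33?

Prefixes containing 48.87.133.33:
  48.0.0.0/8 (48.0.0.0 - 48.255.255.255)
  48.87.128.0/17 (48.87.128.0 - 48.87.255.255)
  48.87.128.0/18 (48.87.128.0 - 48.87.191.255)
  48.87.128.0/20 (48.87.128.0 - 48.87.143.255)
Total matching entries: 4.

4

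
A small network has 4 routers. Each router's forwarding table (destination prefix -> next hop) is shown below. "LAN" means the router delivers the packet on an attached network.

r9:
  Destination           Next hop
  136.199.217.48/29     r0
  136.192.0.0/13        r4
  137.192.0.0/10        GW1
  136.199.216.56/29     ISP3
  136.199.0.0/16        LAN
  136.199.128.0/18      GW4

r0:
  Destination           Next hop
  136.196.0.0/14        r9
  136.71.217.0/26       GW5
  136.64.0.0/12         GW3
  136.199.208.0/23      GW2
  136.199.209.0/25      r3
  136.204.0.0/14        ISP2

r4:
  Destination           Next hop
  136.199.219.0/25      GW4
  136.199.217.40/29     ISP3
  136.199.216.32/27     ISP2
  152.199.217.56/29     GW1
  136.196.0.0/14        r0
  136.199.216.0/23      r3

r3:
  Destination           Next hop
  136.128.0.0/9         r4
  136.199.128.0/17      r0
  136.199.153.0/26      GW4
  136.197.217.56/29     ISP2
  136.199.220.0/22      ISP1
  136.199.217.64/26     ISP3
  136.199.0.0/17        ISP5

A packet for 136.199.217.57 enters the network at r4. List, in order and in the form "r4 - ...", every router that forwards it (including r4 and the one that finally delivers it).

r4 - r3 - r0 - r9

At r4: longest match for 136.199.217.57 is 136.199.216.0/23 -> r3
At r3: longest match for 136.199.217.57 is 136.199.128.0/17 -> r0
At r0: longest match for 136.199.217.57 is 136.196.0.0/14 -> r9
At r9: longest match for 136.199.217.57 is 136.199.0.0/16 -> LAN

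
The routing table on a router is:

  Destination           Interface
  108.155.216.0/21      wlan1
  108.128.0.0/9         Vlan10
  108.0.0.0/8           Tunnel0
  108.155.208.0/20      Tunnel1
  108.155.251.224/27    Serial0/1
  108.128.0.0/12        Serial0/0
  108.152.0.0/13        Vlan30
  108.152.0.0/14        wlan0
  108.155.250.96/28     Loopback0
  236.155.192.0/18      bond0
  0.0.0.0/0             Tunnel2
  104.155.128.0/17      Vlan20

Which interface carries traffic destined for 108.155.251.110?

wlan0

Routes whose prefix contains 108.155.251.110:
  0.0.0.0/0 (default, matches everything) -> Tunnel2
  108.0.0.0/8 (108.0.0.0 - 108.255.255.255) -> Tunnel0
  108.128.0.0/9 (108.128.0.0 - 108.255.255.255) -> Vlan10
  108.152.0.0/13 (108.152.0.0 - 108.159.255.255) -> Vlan30
  108.152.0.0/14 (108.152.0.0 - 108.155.255.255) -> wlan0
More-specific entries that do NOT match:
  108.155.250.96/28 (108.155.250.96 - 108.155.250.111) does not contain 108.155.251.110
  108.155.251.224/27 (108.155.251.224 - 108.155.251.255) does not contain 108.155.251.110
  108.155.216.0/21 (108.155.216.0 - 108.155.223.255) does not contain 108.155.251.110
  108.155.208.0/20 (108.155.208.0 - 108.155.223.255) does not contain 108.155.251.110
  236.155.192.0/18 (236.155.192.0 - 236.155.255.255) does not contain 108.155.251.110
  104.155.128.0/17 (104.155.128.0 - 104.155.255.255) does not contain 108.155.251.110
Longest matching prefix is /14 -> interface wlan0.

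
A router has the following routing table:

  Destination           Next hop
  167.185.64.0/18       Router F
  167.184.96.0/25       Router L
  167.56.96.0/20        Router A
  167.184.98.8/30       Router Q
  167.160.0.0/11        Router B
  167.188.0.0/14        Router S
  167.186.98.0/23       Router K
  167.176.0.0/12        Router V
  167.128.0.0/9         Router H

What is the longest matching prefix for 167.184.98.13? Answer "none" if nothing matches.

167.176.0.0/12

Entries matching 167.184.98.13:
  167.128.0.0/9 (167.128.0.0 - 167.255.255.255)
  167.160.0.0/11 (167.160.0.0 - 167.191.255.255)
  167.176.0.0/12 (167.176.0.0 - 167.191.255.255)
Most specific is 167.176.0.0/12.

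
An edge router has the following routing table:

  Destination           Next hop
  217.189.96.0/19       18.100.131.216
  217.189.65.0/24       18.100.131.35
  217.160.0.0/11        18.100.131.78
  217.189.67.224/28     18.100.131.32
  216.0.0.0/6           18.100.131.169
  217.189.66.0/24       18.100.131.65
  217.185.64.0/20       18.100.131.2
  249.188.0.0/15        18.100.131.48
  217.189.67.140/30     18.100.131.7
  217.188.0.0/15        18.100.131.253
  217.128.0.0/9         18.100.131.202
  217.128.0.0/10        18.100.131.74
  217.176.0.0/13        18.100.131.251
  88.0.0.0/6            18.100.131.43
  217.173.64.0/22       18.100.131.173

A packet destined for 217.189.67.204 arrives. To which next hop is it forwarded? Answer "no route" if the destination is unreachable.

18.100.131.253

Routes whose prefix contains 217.189.67.204:
  216.0.0.0/6 (216.0.0.0 - 219.255.255.255) -> 18.100.131.169
  217.128.0.0/9 (217.128.0.0 - 217.255.255.255) -> 18.100.131.202
  217.128.0.0/10 (217.128.0.0 - 217.191.255.255) -> 18.100.131.74
  217.160.0.0/11 (217.160.0.0 - 217.191.255.255) -> 18.100.131.78
  217.188.0.0/15 (217.188.0.0 - 217.189.255.255) -> 18.100.131.253
More-specific entries that do NOT match:
  217.189.67.140/30 (217.189.67.140 - 217.189.67.143) does not contain 217.189.67.204
  217.189.67.224/28 (217.189.67.224 - 217.189.67.239) does not contain 217.189.67.204
  217.189.65.0/24 (217.189.65.0 - 217.189.65.255) does not contain 217.189.67.204
  217.189.66.0/24 (217.189.66.0 - 217.189.66.255) does not contain 217.189.67.204
  217.173.64.0/22 (217.173.64.0 - 217.173.67.255) does not contain 217.189.67.204
  217.185.64.0/20 (217.185.64.0 - 217.185.79.255) does not contain 217.189.67.204
  217.189.96.0/19 (217.189.96.0 - 217.189.127.255) does not contain 217.189.67.204
Longest matching prefix is /15 -> next hop 18.100.131.253.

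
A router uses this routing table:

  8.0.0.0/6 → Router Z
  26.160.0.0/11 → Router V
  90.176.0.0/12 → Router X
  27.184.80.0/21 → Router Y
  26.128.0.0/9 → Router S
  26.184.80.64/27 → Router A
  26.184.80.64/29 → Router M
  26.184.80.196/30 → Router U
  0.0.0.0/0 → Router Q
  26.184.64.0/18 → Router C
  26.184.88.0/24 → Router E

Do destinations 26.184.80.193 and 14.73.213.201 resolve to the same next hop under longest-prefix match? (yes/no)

no

26.184.80.193: longest match 26.184.64.0/18 -> Router C
14.73.213.201: longest match 0.0.0.0/0 -> Router Q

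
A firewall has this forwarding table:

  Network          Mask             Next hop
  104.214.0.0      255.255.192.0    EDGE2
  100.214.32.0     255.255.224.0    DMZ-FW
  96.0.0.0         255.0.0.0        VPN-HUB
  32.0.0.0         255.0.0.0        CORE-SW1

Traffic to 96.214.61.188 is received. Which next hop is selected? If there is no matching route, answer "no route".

VPN-HUB

Routes whose prefix contains 96.214.61.188:
  96.0.0.0/8 (96.0.0.0 - 96.255.255.255) -> VPN-HUB
More-specific entries that do NOT match:
  100.214.32.0/19 (100.214.32.0 - 100.214.63.255) does not contain 96.214.61.188
  104.214.0.0/18 (104.214.0.0 - 104.214.63.255) does not contain 96.214.61.188
Longest matching prefix is /8 -> next hop VPN-HUB.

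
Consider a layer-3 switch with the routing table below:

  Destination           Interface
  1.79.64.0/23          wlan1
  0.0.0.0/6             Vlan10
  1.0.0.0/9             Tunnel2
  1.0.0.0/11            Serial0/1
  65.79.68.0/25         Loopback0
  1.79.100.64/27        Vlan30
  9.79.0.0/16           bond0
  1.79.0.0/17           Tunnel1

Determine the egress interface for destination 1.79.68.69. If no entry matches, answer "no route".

Routes whose prefix contains 1.79.68.69:
  0.0.0.0/6 (0.0.0.0 - 3.255.255.255) -> Vlan10
  1.0.0.0/9 (1.0.0.0 - 1.127.255.255) -> Tunnel2
  1.79.0.0/17 (1.79.0.0 - 1.79.127.255) -> Tunnel1
More-specific entries that do NOT match:
  1.79.100.64/27 (1.79.100.64 - 1.79.100.95) does not contain 1.79.68.69
  65.79.68.0/25 (65.79.68.0 - 65.79.68.127) does not contain 1.79.68.69
  1.79.64.0/23 (1.79.64.0 - 1.79.65.255) does not contain 1.79.68.69
Longest matching prefix is /17 -> interface Tunnel1.

Tunnel1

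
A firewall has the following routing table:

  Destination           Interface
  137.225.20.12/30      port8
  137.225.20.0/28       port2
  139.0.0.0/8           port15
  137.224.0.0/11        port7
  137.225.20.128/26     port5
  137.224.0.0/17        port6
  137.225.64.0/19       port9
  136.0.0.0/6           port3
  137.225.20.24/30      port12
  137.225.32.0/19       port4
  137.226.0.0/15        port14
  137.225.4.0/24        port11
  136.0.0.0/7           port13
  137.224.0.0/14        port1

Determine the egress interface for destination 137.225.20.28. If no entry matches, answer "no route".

Routes whose prefix contains 137.225.20.28:
  136.0.0.0/6 (136.0.0.0 - 139.255.255.255) -> port3
  136.0.0.0/7 (136.0.0.0 - 137.255.255.255) -> port13
  137.224.0.0/11 (137.224.0.0 - 137.255.255.255) -> port7
  137.224.0.0/14 (137.224.0.0 - 137.227.255.255) -> port1
More-specific entries that do NOT match:
  137.225.20.12/30 (137.225.20.12 - 137.225.20.15) does not contain 137.225.20.28
  137.225.20.24/30 (137.225.20.24 - 137.225.20.27) does not contain 137.225.20.28
  137.225.20.0/28 (137.225.20.0 - 137.225.20.15) does not contain 137.225.20.28
  137.225.20.128/26 (137.225.20.128 - 137.225.20.191) does not contain 137.225.20.28
  137.225.4.0/24 (137.225.4.0 - 137.225.4.255) does not contain 137.225.20.28
  137.225.64.0/19 (137.225.64.0 - 137.225.95.255) does not contain 137.225.20.28
  137.225.32.0/19 (137.225.32.0 - 137.225.63.255) does not contain 137.225.20.28
  137.224.0.0/17 (137.224.0.0 - 137.224.127.255) does not contain 137.225.20.28
  137.226.0.0/15 (137.226.0.0 - 137.227.255.255) does not contain 137.225.20.28
Longest matching prefix is /14 -> interface port1.

port1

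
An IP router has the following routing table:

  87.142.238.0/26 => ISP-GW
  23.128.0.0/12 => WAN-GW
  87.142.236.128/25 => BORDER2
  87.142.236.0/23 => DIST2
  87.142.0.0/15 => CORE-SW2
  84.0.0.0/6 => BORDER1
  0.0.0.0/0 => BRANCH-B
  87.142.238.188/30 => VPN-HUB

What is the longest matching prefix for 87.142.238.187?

Entries matching 87.142.238.187:
  0.0.0.0/0 (default, matches everything)
  84.0.0.0/6 (84.0.0.0 - 87.255.255.255)
  87.142.0.0/15 (87.142.0.0 - 87.143.255.255)
Most specific is 87.142.0.0/15.

87.142.0.0/15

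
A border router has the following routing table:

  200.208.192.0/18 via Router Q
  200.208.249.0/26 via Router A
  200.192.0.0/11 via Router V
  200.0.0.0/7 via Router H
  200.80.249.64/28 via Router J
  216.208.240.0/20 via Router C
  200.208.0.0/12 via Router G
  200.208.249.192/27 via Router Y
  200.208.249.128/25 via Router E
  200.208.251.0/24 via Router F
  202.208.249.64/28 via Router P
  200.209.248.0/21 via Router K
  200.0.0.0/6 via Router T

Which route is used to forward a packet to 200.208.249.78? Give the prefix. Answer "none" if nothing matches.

200.208.192.0/18

Entries matching 200.208.249.78:
  200.0.0.0/6 (200.0.0.0 - 203.255.255.255)
  200.0.0.0/7 (200.0.0.0 - 201.255.255.255)
  200.192.0.0/11 (200.192.0.0 - 200.223.255.255)
  200.208.0.0/12 (200.208.0.0 - 200.223.255.255)
  200.208.192.0/18 (200.208.192.0 - 200.208.255.255)
Most specific is 200.208.192.0/18.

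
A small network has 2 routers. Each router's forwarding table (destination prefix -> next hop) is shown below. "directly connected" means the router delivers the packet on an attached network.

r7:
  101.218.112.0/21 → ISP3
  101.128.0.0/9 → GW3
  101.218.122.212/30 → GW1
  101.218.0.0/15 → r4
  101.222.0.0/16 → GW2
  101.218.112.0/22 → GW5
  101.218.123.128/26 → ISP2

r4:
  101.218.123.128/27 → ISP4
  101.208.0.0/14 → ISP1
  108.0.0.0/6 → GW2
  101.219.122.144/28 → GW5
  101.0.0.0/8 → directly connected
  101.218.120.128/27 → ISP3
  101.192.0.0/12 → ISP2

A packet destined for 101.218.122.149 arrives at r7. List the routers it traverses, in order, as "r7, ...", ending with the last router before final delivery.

At r7: longest match for 101.218.122.149 is 101.218.0.0/15 -> r4
At r4: longest match for 101.218.122.149 is 101.0.0.0/8 -> directly connected

r7, r4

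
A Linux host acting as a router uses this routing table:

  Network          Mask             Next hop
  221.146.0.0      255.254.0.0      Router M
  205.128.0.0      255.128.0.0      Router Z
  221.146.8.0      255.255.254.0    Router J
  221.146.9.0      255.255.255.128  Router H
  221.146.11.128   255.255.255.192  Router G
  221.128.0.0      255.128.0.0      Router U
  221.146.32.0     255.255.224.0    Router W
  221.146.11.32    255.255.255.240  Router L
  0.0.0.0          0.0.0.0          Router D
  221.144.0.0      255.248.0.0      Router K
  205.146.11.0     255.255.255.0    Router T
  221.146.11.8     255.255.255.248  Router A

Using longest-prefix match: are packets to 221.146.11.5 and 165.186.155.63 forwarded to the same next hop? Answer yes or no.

no

221.146.11.5: longest match 221.146.0.0/15 -> Router M
165.186.155.63: longest match 0.0.0.0/0 -> Router D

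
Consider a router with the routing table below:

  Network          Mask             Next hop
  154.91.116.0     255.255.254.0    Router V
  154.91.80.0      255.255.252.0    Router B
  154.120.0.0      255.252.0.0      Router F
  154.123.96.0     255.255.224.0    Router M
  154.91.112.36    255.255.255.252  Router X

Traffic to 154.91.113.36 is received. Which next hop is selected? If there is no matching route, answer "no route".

No entry's prefix contains 154.91.113.36; there is no default route.

no route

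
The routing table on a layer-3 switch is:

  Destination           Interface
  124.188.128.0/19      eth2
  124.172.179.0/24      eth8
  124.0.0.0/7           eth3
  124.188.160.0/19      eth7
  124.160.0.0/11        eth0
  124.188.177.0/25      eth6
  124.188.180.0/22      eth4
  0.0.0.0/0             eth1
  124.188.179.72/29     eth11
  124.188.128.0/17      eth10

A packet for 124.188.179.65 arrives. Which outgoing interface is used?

Routes whose prefix contains 124.188.179.65:
  0.0.0.0/0 (default, matches everything) -> eth1
  124.0.0.0/7 (124.0.0.0 - 125.255.255.255) -> eth3
  124.160.0.0/11 (124.160.0.0 - 124.191.255.255) -> eth0
  124.188.128.0/17 (124.188.128.0 - 124.188.255.255) -> eth10
  124.188.160.0/19 (124.188.160.0 - 124.188.191.255) -> eth7
More-specific entries that do NOT match:
  124.188.179.72/29 (124.188.179.72 - 124.188.179.79) does not contain 124.188.179.65
  124.188.177.0/25 (124.188.177.0 - 124.188.177.127) does not contain 124.188.179.65
  124.172.179.0/24 (124.172.179.0 - 124.172.179.255) does not contain 124.188.179.65
  124.188.180.0/22 (124.188.180.0 - 124.188.183.255) does not contain 124.188.179.65
Longest matching prefix is /19 -> interface eth7.

eth7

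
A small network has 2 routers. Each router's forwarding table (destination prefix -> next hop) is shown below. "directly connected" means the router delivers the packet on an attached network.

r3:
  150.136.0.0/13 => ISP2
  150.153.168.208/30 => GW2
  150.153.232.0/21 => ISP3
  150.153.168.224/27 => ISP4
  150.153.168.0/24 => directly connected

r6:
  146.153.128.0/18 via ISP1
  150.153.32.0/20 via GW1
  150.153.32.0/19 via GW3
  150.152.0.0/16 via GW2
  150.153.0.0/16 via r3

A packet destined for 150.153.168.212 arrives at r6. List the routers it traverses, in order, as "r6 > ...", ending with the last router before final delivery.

At r6: longest match for 150.153.168.212 is 150.153.0.0/16 -> r3
At r3: longest match for 150.153.168.212 is 150.153.168.0/24 -> directly connected

r6 > r3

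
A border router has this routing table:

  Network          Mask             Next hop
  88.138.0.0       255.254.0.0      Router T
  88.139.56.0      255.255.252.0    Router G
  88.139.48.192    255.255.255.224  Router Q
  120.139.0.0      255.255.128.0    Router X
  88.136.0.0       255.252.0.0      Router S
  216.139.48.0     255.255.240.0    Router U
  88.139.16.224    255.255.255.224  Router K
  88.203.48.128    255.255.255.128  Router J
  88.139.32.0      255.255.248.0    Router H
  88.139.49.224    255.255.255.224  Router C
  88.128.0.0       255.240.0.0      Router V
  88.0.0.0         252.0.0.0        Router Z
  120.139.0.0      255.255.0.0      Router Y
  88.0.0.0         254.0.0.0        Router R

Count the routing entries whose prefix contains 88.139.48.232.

5

Prefixes containing 88.139.48.232:
  88.0.0.0/6 (88.0.0.0 - 91.255.255.255)
  88.0.0.0/7 (88.0.0.0 - 89.255.255.255)
  88.128.0.0/12 (88.128.0.0 - 88.143.255.255)
  88.136.0.0/14 (88.136.0.0 - 88.139.255.255)
  88.138.0.0/15 (88.138.0.0 - 88.139.255.255)
Total matching entries: 5.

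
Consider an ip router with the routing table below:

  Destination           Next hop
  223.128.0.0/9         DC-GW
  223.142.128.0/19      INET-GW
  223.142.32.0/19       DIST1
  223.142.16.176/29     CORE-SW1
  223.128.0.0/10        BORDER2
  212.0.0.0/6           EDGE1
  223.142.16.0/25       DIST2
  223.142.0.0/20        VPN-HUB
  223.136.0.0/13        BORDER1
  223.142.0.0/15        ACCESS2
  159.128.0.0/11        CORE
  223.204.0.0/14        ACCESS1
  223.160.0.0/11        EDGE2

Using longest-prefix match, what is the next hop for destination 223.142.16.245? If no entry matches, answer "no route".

ACCESS2

Routes whose prefix contains 223.142.16.245:
  223.128.0.0/9 (223.128.0.0 - 223.255.255.255) -> DC-GW
  223.128.0.0/10 (223.128.0.0 - 223.191.255.255) -> BORDER2
  223.136.0.0/13 (223.136.0.0 - 223.143.255.255) -> BORDER1
  223.142.0.0/15 (223.142.0.0 - 223.143.255.255) -> ACCESS2
More-specific entries that do NOT match:
  223.142.16.176/29 (223.142.16.176 - 223.142.16.183) does not contain 223.142.16.245
  223.142.16.0/25 (223.142.16.0 - 223.142.16.127) does not contain 223.142.16.245
  223.142.0.0/20 (223.142.0.0 - 223.142.15.255) does not contain 223.142.16.245
  223.142.128.0/19 (223.142.128.0 - 223.142.159.255) does not contain 223.142.16.245
  223.142.32.0/19 (223.142.32.0 - 223.142.63.255) does not contain 223.142.16.245
Longest matching prefix is /15 -> next hop ACCESS2.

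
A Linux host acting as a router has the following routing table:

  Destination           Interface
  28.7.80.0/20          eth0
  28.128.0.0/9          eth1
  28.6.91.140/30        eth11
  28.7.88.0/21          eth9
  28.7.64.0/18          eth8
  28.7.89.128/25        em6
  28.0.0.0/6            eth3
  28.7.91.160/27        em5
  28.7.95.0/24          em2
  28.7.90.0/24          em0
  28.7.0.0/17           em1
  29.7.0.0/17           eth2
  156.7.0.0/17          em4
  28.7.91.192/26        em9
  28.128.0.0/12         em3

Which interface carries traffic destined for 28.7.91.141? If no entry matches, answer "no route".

Routes whose prefix contains 28.7.91.141:
  28.0.0.0/6 (28.0.0.0 - 31.255.255.255) -> eth3
  28.7.0.0/17 (28.7.0.0 - 28.7.127.255) -> em1
  28.7.64.0/18 (28.7.64.0 - 28.7.127.255) -> eth8
  28.7.80.0/20 (28.7.80.0 - 28.7.95.255) -> eth0
  28.7.88.0/21 (28.7.88.0 - 28.7.95.255) -> eth9
More-specific entries that do NOT match:
  28.6.91.140/30 (28.6.91.140 - 28.6.91.143) does not contain 28.7.91.141
  28.7.91.160/27 (28.7.91.160 - 28.7.91.191) does not contain 28.7.91.141
  28.7.91.192/26 (28.7.91.192 - 28.7.91.255) does not contain 28.7.91.141
  28.7.89.128/25 (28.7.89.128 - 28.7.89.255) does not contain 28.7.91.141
  28.7.95.0/24 (28.7.95.0 - 28.7.95.255) does not contain 28.7.91.141
  28.7.90.0/24 (28.7.90.0 - 28.7.90.255) does not contain 28.7.91.141
Longest matching prefix is /21 -> interface eth9.

eth9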